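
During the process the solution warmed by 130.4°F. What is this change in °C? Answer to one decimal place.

72.4°C

Only the scale ratio 5/9 matters for a change in temperature.
130.4 × 5/9 = 72.4.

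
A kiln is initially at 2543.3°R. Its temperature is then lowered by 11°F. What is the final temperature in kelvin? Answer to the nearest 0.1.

1406.8 K

Initial temperature in Celsius: (2543.3 - 491.67) × 5/9 = 1139.7944°C.
The 11°F change is an interval, so only the factor 5/9 applies: -11 × 5/9 = -6.1111°C.
Final Celsius temperature: 1139.7944 - 6.1111 = 1133.6833°C.
In kelvin: 1133.6833 + 273.15 = 1406.8 K.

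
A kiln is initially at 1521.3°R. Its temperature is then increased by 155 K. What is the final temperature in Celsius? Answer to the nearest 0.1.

727.0°C

Initial temperature in Celsius: (1521.3 - 491.67) × 5/9 = 572.0167°C.
The 155 K change is an interval; Kelvin and Celsius degrees are the same size, so ΔC = +155°C.
Final Celsius temperature: 572.0167 + 155.0000 = 727.0167°C.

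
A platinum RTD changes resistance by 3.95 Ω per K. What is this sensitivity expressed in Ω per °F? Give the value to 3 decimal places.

Since only a temperature interval is involved, the additive offset between the scales drops out.
A change of 1°F is a change of 5/9 K, so per °F the value is 3.95 × 5/9 = 2.194.

2.194 Ω per °F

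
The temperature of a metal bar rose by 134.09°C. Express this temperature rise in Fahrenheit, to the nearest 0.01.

For a temperature interval the offset drops out; only the factor 1.8 applies.
134.09 × 1.8 = 241.36.

241.36°F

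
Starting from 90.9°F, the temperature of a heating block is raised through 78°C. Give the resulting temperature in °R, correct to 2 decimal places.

690.97°R

Initial temperature in Celsius: (90.9 - 32) × 5/9 = 32.7222°C.
Final Celsius temperature: 32.7222 + 78.0000 = 110.7222°C.
In Rankine: 110.7222 × 1.8 + 491.67 = 690.97°R.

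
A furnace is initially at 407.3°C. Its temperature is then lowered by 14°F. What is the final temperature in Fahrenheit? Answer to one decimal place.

The 14°F change is an interval, so only the factor 5/9 applies: -14 × 5/9 = -7.7778°C.
Final Celsius temperature: 407.3000 - 7.7778 = 399.5222°C.
In Fahrenheit: 399.5222 × 1.8 + 32 = 751.1°F.

751.1°F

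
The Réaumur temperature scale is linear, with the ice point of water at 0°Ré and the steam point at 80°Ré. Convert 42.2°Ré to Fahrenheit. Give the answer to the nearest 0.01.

Linear interpolation between the fixed points: C = (42.2 - 0) × 100 / (80 - 0) = 52.7500°C.
Then 52.7500 × 1.8 + 32 = 126.95°F.

126.95°F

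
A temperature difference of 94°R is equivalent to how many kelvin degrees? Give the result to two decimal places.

An interval of 1°R corresponds to 5/9 K.
94 × 5/9 = 52.22.

52.22 K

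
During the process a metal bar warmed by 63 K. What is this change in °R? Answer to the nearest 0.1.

An interval of 1 K corresponds to 1.8°R.
63 × 1.8 = 113.4.

113.4°R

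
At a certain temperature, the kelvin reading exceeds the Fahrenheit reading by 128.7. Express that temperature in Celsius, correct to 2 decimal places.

Let x be the Fahrenheit reading; then the kelvin reading is 5/9·x + 255.372.
(5/9·x + 255.372) - x = 128.7  ⇒  (-4/9)·x = -126.672  ⇒  x = 285.0125°F.
In Celsius: (285.0125 - 32) × 5/9 = 140.56°C.

140.56°C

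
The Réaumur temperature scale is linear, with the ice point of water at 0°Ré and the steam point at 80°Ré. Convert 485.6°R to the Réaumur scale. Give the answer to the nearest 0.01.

First in Celsius: (485.6 - 491.67) × 5/9 = -3.3722°C.
Linearly onto the Réaumur scale: 0 + (-3.3722 / 100) × (80 - 0) = -2.70°Ré.

-2.70°Ré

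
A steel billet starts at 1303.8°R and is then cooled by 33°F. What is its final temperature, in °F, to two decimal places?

811.13°F

Initial temperature in Celsius: (1303.8 - 491.67) × 5/9 = 451.1833°C.
The 33°F change is an interval, so only the factor 5/9 applies: -33 × 5/9 = -18.3333°C.
Final Celsius temperature: 451.1833 - 18.3333 = 432.8500°C.
In Fahrenheit: 432.8500 × 1.8 + 32 = 811.13°F.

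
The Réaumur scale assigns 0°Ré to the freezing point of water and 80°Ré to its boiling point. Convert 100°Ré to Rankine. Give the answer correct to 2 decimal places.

Linear interpolation between the fixed points: C = (100 - 0) × 100 / (80 - 0) = 125.0000°C.
Then 125.0000 × 1.8 + 491.67 = 716.67°R.

716.67°R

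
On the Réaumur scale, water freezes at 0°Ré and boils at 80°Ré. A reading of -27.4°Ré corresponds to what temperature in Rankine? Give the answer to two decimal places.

Linear interpolation between the fixed points: C = (-27.4 - 0) × 100 / (80 - 0) = -34.2500°C.
Then -34.2500 × 1.8 + 491.67 = 430.02°R.

430.02°R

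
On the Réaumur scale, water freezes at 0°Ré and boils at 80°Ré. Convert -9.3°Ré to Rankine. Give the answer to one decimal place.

470.7°R

Linear interpolation between the fixed points: C = (-9.3 - 0) × 100 / (80 - 0) = -11.6250°C.
Then -11.6250 × 1.8 + 491.67 = 470.7°R.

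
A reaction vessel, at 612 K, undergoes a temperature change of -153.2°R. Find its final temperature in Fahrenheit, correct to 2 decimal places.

Initial temperature in Celsius: 612 - 273.15 = 338.8500°C.
The 153.2°R change is an interval, so only the factor 5/9 applies: -153.2 × 5/9 = -85.1111°C.
Final Celsius temperature: 338.8500 - 85.1111 = 253.7389°C.
In Fahrenheit: 253.7389 × 1.8 + 32 = 488.73°F.

488.73°F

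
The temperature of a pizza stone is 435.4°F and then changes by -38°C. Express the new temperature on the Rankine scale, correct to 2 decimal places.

Initial temperature in Celsius: (435.4 - 32) × 5/9 = 224.1111°C.
Final Celsius temperature: 224.1111 - 38.0000 = 186.1111°C.
In Rankine: 186.1111 × 1.8 + 491.67 = 826.67°R.

826.67°R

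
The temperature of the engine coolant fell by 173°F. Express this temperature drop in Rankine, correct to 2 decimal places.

173.00°R

Fahrenheit and Rankine degrees are the same size, so the interval is unchanged: 173.00.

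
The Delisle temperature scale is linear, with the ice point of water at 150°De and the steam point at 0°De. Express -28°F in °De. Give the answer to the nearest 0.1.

First in Celsius: (-28 - 32) × 5/9 = -33.3333°C.
Linearly onto the Delisle scale: 150 + (-33.3333 / 100) × (0 - 150) = 200.0°De.

200.0°De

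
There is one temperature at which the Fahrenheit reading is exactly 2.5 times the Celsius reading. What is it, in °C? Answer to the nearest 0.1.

Let C be the Celsius reading. The Fahrenheit reading is F = 1.8·C + 32.
Require F = 2.5·C: 1.8·C + 32 = 2.5·C.
(-0.7)·C = -32  ⇒  C = 45.7.

45.7°C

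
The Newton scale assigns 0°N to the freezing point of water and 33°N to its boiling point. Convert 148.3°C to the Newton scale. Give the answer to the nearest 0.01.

48.94°N

Linearly onto the Newton scale: 0 + (148.3000 / 100) × (33 - 0) = 48.94°N.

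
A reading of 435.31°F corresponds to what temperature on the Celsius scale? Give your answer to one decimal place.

224.1°C

In Celsius: (435.31 - 32) × 5/9 = 224.0611°C.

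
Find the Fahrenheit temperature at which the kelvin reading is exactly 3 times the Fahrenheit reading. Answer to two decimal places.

104.47°F

Let F be the Fahrenheit reading. The kelvin reading is K = 5/9·F + 255.372.
Require K = 3·F: 5/9·F + 255.372 = 3·F.
(-22/9)·F = -255.372  ⇒  F = 104.47.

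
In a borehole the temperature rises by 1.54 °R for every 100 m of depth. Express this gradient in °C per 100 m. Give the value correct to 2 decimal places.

Since only a temperature interval is involved, the additive offset between the scales drops out.
A change of 1°R is a change of 5/9°C, so 1.54 × 5/9 = 0.86.

0.86 °C/100 m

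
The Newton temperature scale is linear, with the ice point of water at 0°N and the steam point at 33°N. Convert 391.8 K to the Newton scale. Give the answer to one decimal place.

39.2°N

First in Celsius: 391.8 - 273.15 = 118.6500°C.
Linearly onto the Newton scale: 0 + (118.6500 / 100) × (33 - 0) = 39.2°N.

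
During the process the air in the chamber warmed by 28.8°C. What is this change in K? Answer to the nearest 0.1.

Celsius and kelvin degrees are the same size, so the interval is unchanged: 28.8.

28.8 K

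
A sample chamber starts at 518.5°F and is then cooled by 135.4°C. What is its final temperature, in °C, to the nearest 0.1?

134.9°C

Initial temperature in Celsius: (518.5 - 32) × 5/9 = 270.2778°C.
Final Celsius temperature: 270.2778 - 135.4000 = 134.8778°C.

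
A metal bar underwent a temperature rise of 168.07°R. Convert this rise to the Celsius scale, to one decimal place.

For a temperature interval the offset drops out; only the factor 5/9 applies.
168.07 × 5/9 = 93.4.

93.4°C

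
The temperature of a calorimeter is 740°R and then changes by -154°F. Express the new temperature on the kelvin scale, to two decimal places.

Initial temperature in Celsius: (740 - 491.67) × 5/9 = 137.9611°C.
The 154°F change is an interval, so only the factor 5/9 applies: -154 × 5/9 = -85.5556°C.
Final Celsius temperature: 137.9611 - 85.5556 = 52.4056°C.
In kelvin: 52.4056 + 273.15 = 325.56 K.

325.56 K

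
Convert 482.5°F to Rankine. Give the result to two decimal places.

942.17°R

In Celsius: (482.5 - 32) × 5/9 = 250.2778°C.
In Rankine: 250.2778 × 1.8 + 491.67 = 942.17°R.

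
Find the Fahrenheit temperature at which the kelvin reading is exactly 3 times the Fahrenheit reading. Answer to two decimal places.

104.47°F

Let F be the Fahrenheit reading. The kelvin reading is K = 5/9·F + 255.372.
Require K = 3·F: 5/9·F + 255.372 = 3·F.
(-22/9)·F = -255.372  ⇒  F = 104.47.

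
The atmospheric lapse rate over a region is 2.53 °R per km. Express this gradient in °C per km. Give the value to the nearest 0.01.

1.41 °C/km

The quantity depends on a temperature interval, so only the ratio of degree sizes applies; the offset between the scales is irrelevant.
A change of 1°R is a change of 5/9°C, so 2.53 × 5/9 = 1.41.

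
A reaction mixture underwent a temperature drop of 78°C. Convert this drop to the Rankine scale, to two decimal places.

An interval of 1°C corresponds to 1.8°R.
78 × 1.8 = 140.40.

140.40°R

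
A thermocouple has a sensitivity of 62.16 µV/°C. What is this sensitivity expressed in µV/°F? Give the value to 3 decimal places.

34.533 µV/°F

The quantity depends on a temperature interval, so only the ratio of degree sizes applies; the offset between the scales is irrelevant.
A change of 1°F is a change of 5/9°C, so per °F the value is 62.16 × 5/9 = 34.533.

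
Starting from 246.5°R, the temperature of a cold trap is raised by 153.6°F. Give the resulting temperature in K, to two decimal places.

Initial temperature in Celsius: (246.5 - 491.67) × 5/9 = -136.2056°C.
The 153.6°F change is an interval, so only the factor 5/9 applies: +153.6 × 5/9 = +85.3333°C.
Final Celsius temperature: -136.2056 + 85.3333 = -50.8722°C.
In kelvin: -50.8722 + 273.15 = 222.28 K.

222.28 K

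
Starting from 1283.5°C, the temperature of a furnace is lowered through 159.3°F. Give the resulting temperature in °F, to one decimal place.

2183.0°F

The 159.3°F change is an interval, so only the factor 5/9 applies: -159.3 × 5/9 = -88.5000°C.
Final Celsius temperature: 1283.5000 - 88.5000 = 1195.0000°C.
In Fahrenheit: 1195.0000 × 1.8 + 32 = 2183.0°F.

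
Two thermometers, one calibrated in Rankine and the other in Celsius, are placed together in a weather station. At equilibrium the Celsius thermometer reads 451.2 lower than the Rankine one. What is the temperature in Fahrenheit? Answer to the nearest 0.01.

Let x be the Rankine reading; then the Celsius reading is 5/9·x - 273.15.
(5/9·x - 273.15) - x = -451.2  ⇒  (-4/9)·x = -178.05  ⇒  x = 400.6125°R.
In Celsius: (400.6125 - 491.67) × 5/9 = -50.5875°C.
In Fahrenheit: -50.5875 × 1.8 + 32 = -59.06°F.

-59.06°F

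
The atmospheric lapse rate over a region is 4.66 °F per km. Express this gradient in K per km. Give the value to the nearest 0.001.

2.589 K/km

Since only a temperature interval is involved, the additive offset between the scales drops out.
A change of 1°F is a change of 5/9 K, so 4.66 × 5/9 = 2.589.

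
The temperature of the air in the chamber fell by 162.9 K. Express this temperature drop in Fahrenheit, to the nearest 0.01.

293.22°F

Only the scale ratio 1.8 matters for a change in temperature.
162.9 × 1.8 = 293.22.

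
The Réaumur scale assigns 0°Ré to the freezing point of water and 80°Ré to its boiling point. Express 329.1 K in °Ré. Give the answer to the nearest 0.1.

First in Celsius: 329.1 - 273.15 = 55.9500°C.
Linearly onto the Réaumur scale: 0 + (55.9500 / 100) × (80 - 0) = 44.8°Ré.

44.8°Ré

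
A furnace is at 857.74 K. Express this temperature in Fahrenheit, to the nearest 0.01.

In Celsius: 857.74 - 273.15 = 584.5900°C.
In Fahrenheit: 584.5900 × 1.8 + 32 = 1084.26°F.

1084.26°F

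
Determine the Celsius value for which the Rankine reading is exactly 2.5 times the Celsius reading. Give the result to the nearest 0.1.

702.4°C

Let C be the Celsius reading. The Rankine reading is R = 1.8·C + 491.67.
Require R = 2.5·C: 1.8·C + 491.67 = 2.5·C.
(-0.7)·C = -491.67  ⇒  C = 702.4.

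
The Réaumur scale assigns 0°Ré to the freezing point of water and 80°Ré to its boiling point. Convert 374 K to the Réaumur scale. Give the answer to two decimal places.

First in Celsius: 374 - 273.15 = 100.8500°C.
Linearly onto the Réaumur scale: 0 + (100.8500 / 100) × (80 - 0) = 80.68°Ré.

80.68°Ré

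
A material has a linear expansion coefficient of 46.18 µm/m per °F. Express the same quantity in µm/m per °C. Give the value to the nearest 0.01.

83.12 µm/m per °C

Since only a temperature interval is involved, the additive offset between the scales drops out.
A change of 1°C is a change of 1.8°F, so per °C the value is 46.18 × 1.8 = 83.12.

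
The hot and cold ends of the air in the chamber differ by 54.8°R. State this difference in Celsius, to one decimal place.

30.4°C

An interval of 1°R corresponds to 5/9°C.
54.8 × 5/9 = 30.4.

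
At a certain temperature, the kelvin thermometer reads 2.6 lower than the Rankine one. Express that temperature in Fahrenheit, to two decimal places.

-453.82°F

Let x be the Rankine reading; then the kelvin reading is 5/9·x.
(5/9·x) - x = -2.6  ⇒  (-4/9)·x = -2.6  ⇒  x = 5.8500°R.
In Celsius: (5.85 - 491.67) × 5/9 = -269.9000°C.
In Fahrenheit: -269.9000 × 1.8 + 32 = -453.82°F.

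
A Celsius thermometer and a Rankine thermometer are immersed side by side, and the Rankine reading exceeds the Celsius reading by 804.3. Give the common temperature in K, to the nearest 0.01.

Let x be the Celsius reading; then the Rankine reading is 1.8·x + 491.67.
(1.8·x + 491.67) - x = 804.3  ⇒  (0.8)·x = 312.63  ⇒  x = 390.7875°C.
In kelvin: 390.7875 + 273.15 = 663.94 K.

663.94 K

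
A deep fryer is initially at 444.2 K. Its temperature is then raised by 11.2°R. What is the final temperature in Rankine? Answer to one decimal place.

Initial temperature in Celsius: 444.2 - 273.15 = 171.0500°C.
The 11.2°R change is an interval, so only the factor 5/9 applies: +11.2 × 5/9 = +6.2222°C.
Final Celsius temperature: 171.0500 + 6.2222 = 177.2722°C.
In Rankine: 177.2722 × 1.8 + 491.67 = 810.8°R.

810.8°R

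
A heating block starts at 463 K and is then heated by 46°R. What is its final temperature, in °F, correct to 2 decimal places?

Initial temperature in Celsius: 463 - 273.15 = 189.8500°C.
The 46°R change is an interval, so only the factor 5/9 applies: +46 × 5/9 = +25.5556°C.
Final Celsius temperature: 189.8500 + 25.5556 = 215.4056°C.
In Fahrenheit: 215.4056 × 1.8 + 32 = 419.73°F.

419.73°F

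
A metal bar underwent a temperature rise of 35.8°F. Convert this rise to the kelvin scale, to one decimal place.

Only the scale ratio 5/9 matters for a change in temperature.
35.8 × 5/9 = 19.9.

19.9 K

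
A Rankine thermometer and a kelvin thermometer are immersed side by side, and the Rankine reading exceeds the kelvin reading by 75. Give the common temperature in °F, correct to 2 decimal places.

Let x be the Rankine reading; then the kelvin reading is 5/9·x.
(5/9·x) - x = -75  ⇒  (-4/9)·x = -75  ⇒  x = 168.7500°R.
In Celsius: (168.75 - 491.67) × 5/9 = -179.4000°C.
In Fahrenheit: -179.4000 × 1.8 + 32 = -290.92°F.

-290.92°F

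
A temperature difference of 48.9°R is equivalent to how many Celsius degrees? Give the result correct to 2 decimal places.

An interval of 1°R corresponds to 5/9°C.
48.9 × 5/9 = 27.17.

27.17°C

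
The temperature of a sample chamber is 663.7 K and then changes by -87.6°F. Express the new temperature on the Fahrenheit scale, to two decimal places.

647.39°F

Initial temperature in Celsius: 663.7 - 273.15 = 390.5500°C.
The 87.6°F change is an interval, so only the factor 5/9 applies: -87.6 × 5/9 = -48.6667°C.
Final Celsius temperature: 390.5500 - 48.6667 = 341.8833°C.
In Fahrenheit: 341.8833 × 1.8 + 32 = 647.39°F.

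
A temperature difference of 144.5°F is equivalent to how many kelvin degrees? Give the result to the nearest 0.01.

An interval of 1°F corresponds to 5/9 K.
144.5 × 5/9 = 80.28.

80.28 K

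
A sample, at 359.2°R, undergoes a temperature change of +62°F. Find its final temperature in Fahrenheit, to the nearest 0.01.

Initial temperature in Celsius: (359.2 - 491.67) × 5/9 = -73.5944°C.
The 62°F change is an interval, so only the factor 5/9 applies: +62 × 5/9 = +34.4444°C.
Final Celsius temperature: -73.5944 + 34.4444 = -39.1500°C.
In Fahrenheit: -39.1500 × 1.8 + 32 = -38.47°F.

-38.47°F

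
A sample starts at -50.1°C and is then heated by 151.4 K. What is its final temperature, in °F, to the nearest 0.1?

214.3°F

The 151.4 K change is an interval; Kelvin and Celsius degrees are the same size, so ΔC = +151.4°C.
Final Celsius temperature: -50.1000 + 151.4000 = 101.3000°C.
In Fahrenheit: 101.3000 × 1.8 + 32 = 214.3°F.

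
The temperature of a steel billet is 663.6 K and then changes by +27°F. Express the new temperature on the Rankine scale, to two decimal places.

Initial temperature in Celsius: 663.6 - 273.15 = 390.4500°C.
The 27°F change is an interval, so only the factor 5/9 applies: +27 × 5/9 = +15.0000°C.
Final Celsius temperature: 390.4500 + 15.0000 = 405.4500°C.
In Rankine: 405.4500 × 1.8 + 491.67 = 1221.48°R.

1221.48°R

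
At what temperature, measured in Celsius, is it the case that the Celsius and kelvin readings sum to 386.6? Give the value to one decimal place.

56.7°C

Let C be the Celsius reading. The kelvin reading is K = 1·C + 273.15.
Require C + K = 386.6: (2)·C + 273.15 = 386.6.
C = (386.6 - 273.15) / (2) = 56.7.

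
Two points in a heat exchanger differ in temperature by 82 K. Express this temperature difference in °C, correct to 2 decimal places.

82.00°C

Kelvin and Celsius degrees are the same size, so the interval is unchanged: 82.00.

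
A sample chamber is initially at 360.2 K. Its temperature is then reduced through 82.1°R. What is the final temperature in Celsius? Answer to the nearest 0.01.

41.44°C

Initial temperature in Celsius: 360.2 - 273.15 = 87.0500°C.
The 82.1°R change is an interval, so only the factor 5/9 applies: -82.1 × 5/9 = -45.6111°C.
Final Celsius temperature: 87.0500 - 45.6111 = 41.4389°C.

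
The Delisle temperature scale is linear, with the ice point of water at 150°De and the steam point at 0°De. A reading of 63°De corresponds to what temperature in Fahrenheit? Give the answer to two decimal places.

Linear interpolation between the fixed points: C = (63 - 150) × 100 / (0 - 150) = 58.0000°C.
Then 58.0000 × 1.8 + 32 = 136.40°F.

136.40°F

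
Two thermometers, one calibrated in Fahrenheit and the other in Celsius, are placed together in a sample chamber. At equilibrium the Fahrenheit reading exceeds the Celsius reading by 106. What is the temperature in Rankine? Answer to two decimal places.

Let x be the Fahrenheit reading; then the Celsius reading is 5/9·x - 17.7778.
(5/9·x - 17.7778) - x = -106  ⇒  (-4/9)·x = -88.2222  ⇒  x = 198.5000°F.
In Celsius: (198.5 - 32) × 5/9 = 92.5000°C.
In Rankine: 92.5000 × 1.8 + 491.67 = 658.17°R.

658.17°R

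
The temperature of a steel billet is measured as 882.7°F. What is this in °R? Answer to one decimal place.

In Celsius: (882.7 - 32) × 5/9 = 472.6111°C.
In Rankine: 472.6111 × 1.8 + 491.67 = 1342.4°R.

1342.4°R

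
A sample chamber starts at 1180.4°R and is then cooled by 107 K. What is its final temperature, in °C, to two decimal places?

275.63°C

Initial temperature in Celsius: (1180.4 - 491.67) × 5/9 = 382.6278°C.
The 107 K change is an interval; Kelvin and Celsius degrees are the same size, so ΔC = -107°C.
Final Celsius temperature: 382.6278 - 107.0000 = 275.6278°C.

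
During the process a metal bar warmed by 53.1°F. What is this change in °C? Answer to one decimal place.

Only the scale ratio 5/9 matters for a change in temperature.
53.1 × 5/9 = 29.5.

29.5°C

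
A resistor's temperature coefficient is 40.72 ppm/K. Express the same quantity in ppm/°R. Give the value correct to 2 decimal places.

22.62 ppm/°R

The quantity depends on a temperature interval, so only the ratio of degree sizes applies; the offset between the scales is irrelevant.
A change of 1°R is a change of 5/9 K, so per °R the value is 40.72 × 5/9 = 22.62.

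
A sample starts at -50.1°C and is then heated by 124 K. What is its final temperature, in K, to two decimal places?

The 124 K change is an interval; Kelvin and Celsius degrees are the same size, so ΔC = +124°C.
Final Celsius temperature: -50.1000 + 124.0000 = 73.9000°C.
In kelvin: 73.9000 + 273.15 = 347.05 K.

347.05 K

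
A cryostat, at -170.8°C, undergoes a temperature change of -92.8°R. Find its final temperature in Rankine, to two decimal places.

The 92.8°R change is an interval, so only the factor 5/9 applies: -92.8 × 5/9 = -51.5556°C.
Final Celsius temperature: -170.8000 - 51.5556 = -222.3556°C.
In Rankine: -222.3556 × 1.8 + 491.67 = 91.43°R.

91.43°R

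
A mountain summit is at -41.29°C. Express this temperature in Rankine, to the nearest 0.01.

In Rankine: -41.2900 × 1.8 + 491.67 = 417.35°R.

417.35°R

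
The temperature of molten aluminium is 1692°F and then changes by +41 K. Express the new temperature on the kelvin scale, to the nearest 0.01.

1236.37 K

Initial temperature in Celsius: (1692 - 32) × 5/9 = 922.2222°C.
The 41 K change is an interval; Kelvin and Celsius degrees are the same size, so ΔC = +41°C.
Final Celsius temperature: 922.2222 + 41.0000 = 963.2222°C.
In kelvin: 963.2222 + 273.15 = 1236.37 K.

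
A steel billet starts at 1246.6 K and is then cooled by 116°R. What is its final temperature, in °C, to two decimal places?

Initial temperature in Celsius: 1246.6 - 273.15 = 973.4500°C.
The 116°R change is an interval, so only the factor 5/9 applies: -116 × 5/9 = -64.4444°C.
Final Celsius temperature: 973.4500 - 64.4444 = 909.0056°C.

909.01°C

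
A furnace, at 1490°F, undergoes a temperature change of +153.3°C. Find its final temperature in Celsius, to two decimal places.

963.30°C

Initial temperature in Celsius: (1490 - 32) × 5/9 = 810.0000°C.
Final Celsius temperature: 810.0000 + 153.3000 = 963.3000°C.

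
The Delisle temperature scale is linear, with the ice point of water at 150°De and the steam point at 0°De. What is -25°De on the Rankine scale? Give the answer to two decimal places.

Linear interpolation between the fixed points: C = (-25 - 150) × 100 / (0 - 150) = 116.6667°C.
Then 116.6667 × 1.8 + 491.67 = 701.67°R.

701.67°R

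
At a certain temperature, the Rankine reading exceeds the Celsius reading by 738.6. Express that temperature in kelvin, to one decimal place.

Let x be the Celsius reading; then the Rankine reading is 1.8·x + 491.67.
(1.8·x + 491.67) - x = 738.6  ⇒  (0.8)·x = 246.93  ⇒  x = 308.6625°C.
In kelvin: 308.6625 + 273.15 = 581.8 K.

581.8 K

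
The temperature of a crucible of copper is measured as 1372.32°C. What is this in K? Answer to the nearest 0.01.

In kelvin: 1372.3200 + 273.15 = 1645.47 K.

1645.47 K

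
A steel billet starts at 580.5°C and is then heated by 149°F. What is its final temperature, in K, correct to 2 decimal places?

The 149°F change is an interval, so only the factor 5/9 applies: +149 × 5/9 = +82.7778°C.
Final Celsius temperature: 580.5000 + 82.7778 = 663.2778°C.
In kelvin: 663.2778 + 273.15 = 936.43 K.

936.43 K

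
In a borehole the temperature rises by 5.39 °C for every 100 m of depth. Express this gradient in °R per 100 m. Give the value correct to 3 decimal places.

Since only a temperature interval is involved, the additive offset between the scales drops out.
A change of 1°C is a change of 1.8°R, so 5.39 × 1.8 = 9.702.

9.702 °R/100 m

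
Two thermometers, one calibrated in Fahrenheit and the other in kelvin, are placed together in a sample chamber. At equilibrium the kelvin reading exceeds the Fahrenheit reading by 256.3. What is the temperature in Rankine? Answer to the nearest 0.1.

Let x be the Fahrenheit reading; then the kelvin reading is 5/9·x + 255.372.
(5/9·x + 255.372) - x = 256.3  ⇒  (-4/9)·x = 0.927778  ⇒  x = -2.0875°F.
In Celsius: (-2.0875 - 32) × 5/9 = -18.9375°C.
In Rankine: -18.9375 × 1.8 + 491.67 = 457.6°R.

457.6°R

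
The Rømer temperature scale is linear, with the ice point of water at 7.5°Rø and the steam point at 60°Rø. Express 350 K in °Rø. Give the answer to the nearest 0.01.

First in Celsius: 350 - 273.15 = 76.8500°C.
Linearly onto the Rømer scale: 7.5 + (76.8500 / 100) × (60 - 7.5) = 47.85°Rø.

47.85°Rø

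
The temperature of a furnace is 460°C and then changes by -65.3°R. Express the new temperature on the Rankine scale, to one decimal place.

The 65.3°R change is an interval, so only the factor 5/9 applies: -65.3 × 5/9 = -36.2778°C.
Final Celsius temperature: 460.0000 - 36.2778 = 423.7222°C.
In Rankine: 423.7222 × 1.8 + 491.67 = 1254.4°R.

1254.4°R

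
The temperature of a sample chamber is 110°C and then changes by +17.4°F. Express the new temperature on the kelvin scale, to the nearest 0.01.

392.82 K

The 17.4°F change is an interval, so only the factor 5/9 applies: +17.4 × 5/9 = +9.6667°C.
Final Celsius temperature: 110.0000 + 9.6667 = 119.6667°C.
In kelvin: 119.6667 + 273.15 = 392.82 K.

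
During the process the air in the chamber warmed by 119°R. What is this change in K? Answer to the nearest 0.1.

66.1 K

An interval of 1°R corresponds to 5/9 K.
119 × 5/9 = 66.1.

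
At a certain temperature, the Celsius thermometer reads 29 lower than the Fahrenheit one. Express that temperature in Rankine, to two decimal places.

484.92°R

Let x be the Fahrenheit reading; then the Celsius reading is 5/9·x - 17.7778.
(5/9·x - 17.7778) - x = -29  ⇒  (-4/9)·x = -11.2222  ⇒  x = 25.2500°F.
In Celsius: (25.25 - 32) × 5/9 = -3.7500°C.
In Rankine: -3.7500 × 1.8 + 491.67 = 484.92°R.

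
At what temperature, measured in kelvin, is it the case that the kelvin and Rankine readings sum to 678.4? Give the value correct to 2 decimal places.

Let K be the kelvin reading. The Rankine reading is R = 1.8·K.
Require K + R = 678.4: (2.8)·K = 678.4.
K = (678.4) / (2.8) = 242.29.

242.29 K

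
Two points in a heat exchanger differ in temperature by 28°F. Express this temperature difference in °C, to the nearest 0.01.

15.56°C

For a temperature interval the offset drops out; only the factor 5/9 applies.
28 × 5/9 = 15.56.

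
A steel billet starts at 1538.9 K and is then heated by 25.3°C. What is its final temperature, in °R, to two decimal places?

Initial temperature in Celsius: 1538.9 - 273.15 = 1265.7500°C.
Final Celsius temperature: 1265.7500 + 25.3000 = 1291.0500°C.
In Rankine: 1291.0500 × 1.8 + 491.67 = 2815.56°R.

2815.56°R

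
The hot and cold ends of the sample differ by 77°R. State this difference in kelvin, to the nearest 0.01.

An interval of 1°R corresponds to 5/9 K.
77 × 5/9 = 42.78.

42.78 K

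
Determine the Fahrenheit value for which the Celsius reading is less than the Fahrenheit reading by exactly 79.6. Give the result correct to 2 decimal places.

139.10°F

Let F be the Fahrenheit reading. The Celsius reading is C = 5/9·F - 17.7778.
Require C - F = -79.6: (-4/9)·F - 17.7778 = -79.6.
F = (-79.6 + 17.7778) / (-4/9) = 139.10.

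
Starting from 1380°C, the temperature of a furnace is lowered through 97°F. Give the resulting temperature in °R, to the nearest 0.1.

2878.7°R

The 97°F change is an interval, so only the factor 5/9 applies: -97 × 5/9 = -53.8889°C.
Final Celsius temperature: 1380.0000 - 53.8889 = 1326.1111°C.
In Rankine: 1326.1111 × 1.8 + 491.67 = 2878.7°R.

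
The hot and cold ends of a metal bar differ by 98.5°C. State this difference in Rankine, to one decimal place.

177.3°R

An interval of 1°C corresponds to 1.8°R.
98.5 × 1.8 = 177.3.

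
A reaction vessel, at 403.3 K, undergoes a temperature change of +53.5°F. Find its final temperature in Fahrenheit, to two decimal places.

Initial temperature in Celsius: 403.3 - 273.15 = 130.1500°C.
The 53.5°F change is an interval, so only the factor 5/9 applies: +53.5 × 5/9 = +29.7222°C.
Final Celsius temperature: 130.1500 + 29.7222 = 159.8722°C.
In Fahrenheit: 159.8722 × 1.8 + 32 = 319.77°F.

319.77°F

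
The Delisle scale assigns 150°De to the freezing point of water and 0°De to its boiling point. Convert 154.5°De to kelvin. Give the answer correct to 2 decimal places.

270.15 K

Linear interpolation between the fixed points: C = (154.5 - 150) × 100 / (0 - 150) = -3.0000°C.
Then -3.0000 + 273.15 = 270.15 K.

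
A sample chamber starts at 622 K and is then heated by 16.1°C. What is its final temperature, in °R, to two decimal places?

1148.58°R

Initial temperature in Celsius: 622 - 273.15 = 348.8500°C.
Final Celsius temperature: 348.8500 + 16.1000 = 364.9500°C.
In Rankine: 364.9500 × 1.8 + 491.67 = 1148.58°R.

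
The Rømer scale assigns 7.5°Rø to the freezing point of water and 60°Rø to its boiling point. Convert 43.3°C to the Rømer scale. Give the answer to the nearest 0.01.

Linearly onto the Rømer scale: 7.5 + (43.3000 / 100) × (60 - 7.5) = 30.23°Rø.

30.23°Rø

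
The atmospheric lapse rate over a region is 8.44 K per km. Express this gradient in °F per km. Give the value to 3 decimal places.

Since only a temperature interval is involved, the additive offset between the scales drops out.
A change of 1 K is a change of 1.8°F, so 8.44 × 1.8 = 15.192.

15.192 °F/km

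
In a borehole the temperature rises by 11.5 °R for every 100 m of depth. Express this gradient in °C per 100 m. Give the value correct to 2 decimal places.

Since only a temperature interval is involved, the additive offset between the scales drops out.
A change of 1°R is a change of 5/9°C, so 11.5 × 5/9 = 6.39.

6.39 °C/100 m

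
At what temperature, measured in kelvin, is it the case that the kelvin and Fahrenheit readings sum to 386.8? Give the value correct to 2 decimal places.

Let K be the kelvin reading. The Fahrenheit reading is F = 1.8·K - 459.67.
Require K + F = 386.8: (2.8)·K - 459.67 = 386.8.
K = (386.8 + 459.67) / (2.8) = 302.31.

302.31 K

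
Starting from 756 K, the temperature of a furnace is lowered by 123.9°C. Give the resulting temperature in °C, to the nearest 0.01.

358.95°C

Initial temperature in Celsius: 756 - 273.15 = 482.8500°C.
Final Celsius temperature: 482.8500 - 123.9000 = 358.9500°C.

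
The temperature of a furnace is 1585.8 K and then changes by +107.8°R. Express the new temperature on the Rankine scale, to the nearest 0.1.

2962.2°R

Initial temperature in Celsius: 1585.8 - 273.15 = 1312.6500°C.
The 107.8°R change is an interval, so only the factor 5/9 applies: +107.8 × 5/9 = +59.8889°C.
Final Celsius temperature: 1312.6500 + 59.8889 = 1372.5389°C.
In Rankine: 1372.5389 × 1.8 + 491.67 = 2962.2°R.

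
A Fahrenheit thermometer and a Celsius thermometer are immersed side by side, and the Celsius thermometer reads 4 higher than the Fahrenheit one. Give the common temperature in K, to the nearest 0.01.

228.15 K

Let x be the Fahrenheit reading; then the Celsius reading is 5/9·x - 17.7778.
(5/9·x - 17.7778) - x = 4  ⇒  (-4/9)·x = 21.7778  ⇒  x = -49.0000°F.
In Celsius: (-49 - 32) × 5/9 = -45.0000°C.
In kelvin: -45.0000 + 273.15 = 228.15 K.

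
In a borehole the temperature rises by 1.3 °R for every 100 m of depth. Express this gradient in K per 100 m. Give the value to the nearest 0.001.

The quantity depends on a temperature interval, so only the ratio of degree sizes applies; the offset between the scales is irrelevant.
A change of 1°R is a change of 5/9 K, so 1.3 × 5/9 = 0.722.

0.722 K/100 m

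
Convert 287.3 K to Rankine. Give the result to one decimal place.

517.1°R

In Celsius: 287.3 - 273.15 = 14.1500°C.
In Rankine: 14.1500 × 1.8 + 491.67 = 517.1°R.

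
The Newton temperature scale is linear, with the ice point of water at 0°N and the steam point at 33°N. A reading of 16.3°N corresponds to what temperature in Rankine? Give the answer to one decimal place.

580.6°R

Linear interpolation between the fixed points: C = (16.3 - 0) × 100 / (33 - 0) = 49.3939°C.
Then 49.3939 × 1.8 + 491.67 = 580.6°R.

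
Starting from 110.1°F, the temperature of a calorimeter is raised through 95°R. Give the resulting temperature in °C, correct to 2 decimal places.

96.17°C

Initial temperature in Celsius: (110.1 - 32) × 5/9 = 43.3889°C.
The 95°R change is an interval, so only the factor 5/9 applies: +95 × 5/9 = +52.7778°C.
Final Celsius temperature: 43.3889 + 52.7778 = 96.1667°C.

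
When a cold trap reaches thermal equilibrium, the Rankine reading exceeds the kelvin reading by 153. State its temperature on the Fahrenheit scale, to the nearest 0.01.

-115.42°F

Let x be the Rankine reading; then the kelvin reading is 5/9·x.
(5/9·x) - x = -153  ⇒  (-4/9)·x = -153  ⇒  x = 344.2500°R.
In Celsius: (344.25 - 491.67) × 5/9 = -81.9000°C.
In Fahrenheit: -81.9000 × 1.8 + 32 = -115.42°F.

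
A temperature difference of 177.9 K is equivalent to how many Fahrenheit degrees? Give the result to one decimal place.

320.2°F

An interval of 1 K corresponds to 1.8°F.
177.9 × 1.8 = 320.2.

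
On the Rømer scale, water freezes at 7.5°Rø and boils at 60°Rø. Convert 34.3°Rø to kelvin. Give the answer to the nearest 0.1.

Linear interpolation between the fixed points: C = (34.3 - 7.5) × 100 / (60 - 7.5) = 51.0476°C.
Then 51.0476 + 273.15 = 324.2 K.

324.2 K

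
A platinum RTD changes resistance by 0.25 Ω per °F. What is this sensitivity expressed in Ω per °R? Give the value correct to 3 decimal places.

0.250 Ω per °R

The quantity depends on a temperature interval, so only the ratio of degree sizes applies; the offset between the scales is irrelevant.
A change of 1°R is a change of 1°F, so per °R the value is 0.25 × 1 = 0.250.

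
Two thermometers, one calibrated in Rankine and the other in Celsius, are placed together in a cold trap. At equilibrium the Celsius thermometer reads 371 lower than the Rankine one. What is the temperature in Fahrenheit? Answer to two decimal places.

Let x be the Rankine reading; then the Celsius reading is 5/9·x - 273.15.
(5/9·x - 273.15) - x = -371  ⇒  (-4/9)·x = -97.85  ⇒  x = 220.1625°R.
In Celsius: (220.1625 - 491.67) × 5/9 = -150.8375°C.
In Fahrenheit: -150.8375 × 1.8 + 32 = -239.51°F.

-239.51°F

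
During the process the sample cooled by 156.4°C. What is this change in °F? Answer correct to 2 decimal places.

For a temperature interval the offset drops out; only the factor 1.8 applies.
156.4 × 1.8 = 281.52.

281.52°F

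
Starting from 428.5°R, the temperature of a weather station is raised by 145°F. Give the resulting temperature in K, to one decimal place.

Initial temperature in Celsius: (428.5 - 491.67) × 5/9 = -35.0944°C.
The 145°F change is an interval, so only the factor 5/9 applies: +145 × 5/9 = +80.5556°C.
Final Celsius temperature: -35.0944 + 80.5556 = 45.4611°C.
In kelvin: 45.4611 + 273.15 = 318.6 K.

318.6 K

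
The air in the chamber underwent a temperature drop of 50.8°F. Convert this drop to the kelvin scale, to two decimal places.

28.22 K

Only the scale ratio 5/9 matters for a change in temperature.
50.8 × 5/9 = 28.22.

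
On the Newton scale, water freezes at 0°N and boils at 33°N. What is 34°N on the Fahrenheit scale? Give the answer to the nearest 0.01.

Linear interpolation between the fixed points: C = (34 - 0) × 100 / (33 - 0) = 103.0303°C.
Then 103.0303 × 1.8 + 32 = 217.45°F.

217.45°F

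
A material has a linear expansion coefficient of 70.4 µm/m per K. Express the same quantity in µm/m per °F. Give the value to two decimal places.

39.11 µm/m per °F

Since only a temperature interval is involved, the additive offset between the scales drops out.
A change of 1°F is a change of 5/9 K, so per °F the value is 70.4 × 5/9 = 39.11.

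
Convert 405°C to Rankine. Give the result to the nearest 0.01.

In Rankine: 405.0000 × 1.8 + 491.67 = 1220.67°R.

1220.67°R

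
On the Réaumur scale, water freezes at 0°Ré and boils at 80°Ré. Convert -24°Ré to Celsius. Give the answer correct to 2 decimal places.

Linear interpolation between the fixed points: C = (-24 - 0) × 100 / (80 - 0) = -30.0000°C.

-30.00°C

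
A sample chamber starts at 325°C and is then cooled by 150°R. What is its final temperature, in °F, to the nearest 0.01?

The 150°R change is an interval, so only the factor 5/9 applies: -150 × 5/9 = -83.3333°C.
Final Celsius temperature: 325.0000 - 83.3333 = 241.6667°C.
In Fahrenheit: 241.6667 × 1.8 + 32 = 467.00°F.

467.00°F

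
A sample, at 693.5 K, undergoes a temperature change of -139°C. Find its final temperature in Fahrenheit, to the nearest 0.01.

Initial temperature in Celsius: 693.5 - 273.15 = 420.3500°C.
Final Celsius temperature: 420.3500 - 139.0000 = 281.3500°C.
In Fahrenheit: 281.3500 × 1.8 + 32 = 538.43°F.

538.43°F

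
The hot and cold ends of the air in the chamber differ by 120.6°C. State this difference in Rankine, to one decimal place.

217.1°R

Only the scale ratio 1.8 matters for a change in temperature.
120.6 × 1.8 = 217.1.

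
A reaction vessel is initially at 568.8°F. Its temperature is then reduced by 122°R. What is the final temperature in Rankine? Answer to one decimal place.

906.5°R

Initial temperature in Celsius: (568.8 - 32) × 5/9 = 298.2222°C.
The 122°R change is an interval, so only the factor 5/9 applies: -122 × 5/9 = -67.7778°C.
Final Celsius temperature: 298.2222 - 67.7778 = 230.4444°C.
In Rankine: 230.4444 × 1.8 + 491.67 = 906.5°R.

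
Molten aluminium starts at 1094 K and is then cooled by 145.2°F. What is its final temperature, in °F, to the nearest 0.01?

1364.33°F

Initial temperature in Celsius: 1094 - 273.15 = 820.8500°C.
The 145.2°F change is an interval, so only the factor 5/9 applies: -145.2 × 5/9 = -80.6667°C.
Final Celsius temperature: 820.8500 - 80.6667 = 740.1833°C.
In Fahrenheit: 740.1833 × 1.8 + 32 = 1364.33°F.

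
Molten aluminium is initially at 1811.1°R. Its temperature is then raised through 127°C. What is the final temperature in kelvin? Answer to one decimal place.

1133.2 K

Initial temperature in Celsius: (1811.1 - 491.67) × 5/9 = 733.0167°C.
Final Celsius temperature: 733.0167 + 127.0000 = 860.0167°C.
In kelvin: 860.0167 + 273.15 = 1133.2 K.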